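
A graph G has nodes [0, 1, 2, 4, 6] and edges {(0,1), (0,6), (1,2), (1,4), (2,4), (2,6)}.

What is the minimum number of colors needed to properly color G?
χ(G) = 3

Clique number ω(G) = 3 (lower bound: χ ≥ ω).
The clique on [1, 2, 4] has size 3, forcing χ ≥ 3, and the coloring below uses 3 colors, so χ(G) = 3.
A valid 3-coloring: color 1: [0, 2]; color 2: [1, 6]; color 3: [4].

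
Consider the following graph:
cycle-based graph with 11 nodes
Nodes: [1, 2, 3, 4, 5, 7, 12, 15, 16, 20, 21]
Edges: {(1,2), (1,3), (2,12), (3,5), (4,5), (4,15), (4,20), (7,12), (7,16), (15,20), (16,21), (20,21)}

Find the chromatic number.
χ(G) = 3

Clique number ω(G) = 3 (lower bound: χ ≥ ω).
The clique on [4, 15, 20] has size 3, forcing χ ≥ 3, and the coloring below uses 3 colors, so χ(G) = 3.
A valid 3-coloring: color 1: [1, 5, 12, 16, 20]; color 2: [2, 3, 4, 7, 21]; color 3: [15].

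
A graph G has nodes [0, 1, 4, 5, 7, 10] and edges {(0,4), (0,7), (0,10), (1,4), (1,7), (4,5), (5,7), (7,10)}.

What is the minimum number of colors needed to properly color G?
Clique number ω(G) = 3 (lower bound: χ ≥ ω).
The clique on [0, 7, 10] has size 3, forcing χ ≥ 3, and the coloring below uses 3 colors, so χ(G) = 3.
A valid 3-coloring: color 1: [4, 7]; color 2: [0, 1, 5]; color 3: [10].

χ(G) = 3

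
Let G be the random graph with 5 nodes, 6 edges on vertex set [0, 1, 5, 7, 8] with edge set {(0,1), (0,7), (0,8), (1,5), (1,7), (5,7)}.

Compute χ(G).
Clique number ω(G) = 3 (lower bound: χ ≥ ω).
The clique on [0, 1, 7] has size 3, forcing χ ≥ 3, and the coloring below uses 3 colors, so χ(G) = 3.
A valid 3-coloring: color 1: [0, 5]; color 2: [7, 8]; color 3: [1].

χ(G) = 3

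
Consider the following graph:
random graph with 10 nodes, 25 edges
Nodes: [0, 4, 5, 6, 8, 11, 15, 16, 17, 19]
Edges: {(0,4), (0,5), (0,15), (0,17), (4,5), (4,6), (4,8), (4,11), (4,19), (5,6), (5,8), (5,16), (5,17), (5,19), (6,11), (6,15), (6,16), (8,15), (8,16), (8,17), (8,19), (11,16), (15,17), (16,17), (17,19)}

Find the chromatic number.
χ(G) = 4

Clique number ω(G) = 4 (lower bound: χ ≥ ω).
The clique on [5, 8, 16, 17] has size 4, forcing χ ≥ 4, and the coloring below uses 4 colors, so χ(G) = 4.
A valid 4-coloring: color 1: [5, 11, 15]; color 2: [4, 17]; color 3: [0, 6, 8]; color 4: [16, 19].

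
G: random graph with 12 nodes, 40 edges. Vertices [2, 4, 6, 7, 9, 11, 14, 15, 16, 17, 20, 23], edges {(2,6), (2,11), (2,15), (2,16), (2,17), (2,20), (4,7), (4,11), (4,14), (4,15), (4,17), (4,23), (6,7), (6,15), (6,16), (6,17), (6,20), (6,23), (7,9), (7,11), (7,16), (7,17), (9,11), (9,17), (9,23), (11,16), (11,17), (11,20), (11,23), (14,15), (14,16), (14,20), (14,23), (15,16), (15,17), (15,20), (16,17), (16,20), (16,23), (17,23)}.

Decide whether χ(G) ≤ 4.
The clique on vertices [2, 6, 15, 16, 17] has size 5 > 4, so it alone needs 5 colors.

No, G is not 4-colorable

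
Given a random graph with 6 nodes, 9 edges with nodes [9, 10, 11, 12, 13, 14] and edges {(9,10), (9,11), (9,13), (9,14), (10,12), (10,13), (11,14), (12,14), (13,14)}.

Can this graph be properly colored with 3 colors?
A valid 3-coloring: color 1: [9, 12]; color 2: [10, 14]; color 3: [11, 13].
(χ(G) = 3 ≤ 3.)

Yes, G is 3-colorable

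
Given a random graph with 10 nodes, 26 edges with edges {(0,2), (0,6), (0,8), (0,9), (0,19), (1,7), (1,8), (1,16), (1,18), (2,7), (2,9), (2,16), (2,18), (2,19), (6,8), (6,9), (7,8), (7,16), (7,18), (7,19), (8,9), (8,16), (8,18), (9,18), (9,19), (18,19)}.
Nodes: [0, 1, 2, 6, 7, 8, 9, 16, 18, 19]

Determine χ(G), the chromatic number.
Clique number ω(G) = 4 (lower bound: χ ≥ ω).
The clique on [0, 6, 8, 9] has size 4, forcing χ ≥ 4, and the coloring below uses 4 colors, so χ(G) = 4.
A valid 4-coloring: color 1: [8, 19]; color 2: [7, 9]; color 3: [0, 16, 18]; color 4: [1, 2, 6].

χ(G) = 4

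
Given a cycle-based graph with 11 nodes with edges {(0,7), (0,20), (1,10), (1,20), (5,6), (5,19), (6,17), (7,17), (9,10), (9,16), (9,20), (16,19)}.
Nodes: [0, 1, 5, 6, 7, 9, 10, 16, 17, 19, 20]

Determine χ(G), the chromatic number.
χ(G) = 3

Clique number ω(G) = 2 (lower bound: χ ≥ ω).
Odd cycle [19, 5, 6, 17, 7, 0, 20, 9, 16] needs 3 colors (χ ≥ 3).
The coloring below uses 3 colors, so χ(G) = 3.
A valid 3-coloring: color 1: [1, 6, 7, 9, 19]; color 2: [5, 10, 16, 17, 20]; color 3: [0].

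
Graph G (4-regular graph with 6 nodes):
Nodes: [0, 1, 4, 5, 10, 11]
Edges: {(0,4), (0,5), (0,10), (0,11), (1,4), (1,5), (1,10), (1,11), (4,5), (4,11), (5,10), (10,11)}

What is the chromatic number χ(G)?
Clique number ω(G) = 3 (lower bound: χ ≥ ω).
The clique on [0, 10, 11] has size 3, forcing χ ≥ 3, and the coloring below uses 3 colors, so χ(G) = 3.
A valid 3-coloring: color 1: [5, 11]; color 2: [4, 10]; color 3: [0, 1].

χ(G) = 3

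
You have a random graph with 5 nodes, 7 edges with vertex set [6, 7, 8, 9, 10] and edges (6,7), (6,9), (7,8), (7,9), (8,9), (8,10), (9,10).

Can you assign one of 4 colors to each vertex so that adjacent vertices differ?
Yes, G is 4-colorable

A valid 4-coloring: color 1: [9]; color 2: [6, 8]; color 3: [7, 10].
(χ(G) = 3 ≤ 4.)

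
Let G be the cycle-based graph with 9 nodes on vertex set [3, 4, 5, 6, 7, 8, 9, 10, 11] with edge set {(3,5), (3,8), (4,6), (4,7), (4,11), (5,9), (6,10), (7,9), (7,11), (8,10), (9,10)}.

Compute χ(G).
χ(G) = 3

Clique number ω(G) = 3 (lower bound: χ ≥ ω).
The clique on [4, 7, 11] has size 3, forcing χ ≥ 3, and the coloring below uses 3 colors, so χ(G) = 3.
A valid 3-coloring: color 1: [5, 7, 10]; color 2: [4, 8, 9]; color 3: [3, 6, 11].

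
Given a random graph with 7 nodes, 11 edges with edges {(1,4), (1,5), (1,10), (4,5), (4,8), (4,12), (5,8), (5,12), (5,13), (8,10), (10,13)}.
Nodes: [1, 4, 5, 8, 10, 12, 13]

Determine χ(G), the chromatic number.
χ(G) = 3

Clique number ω(G) = 3 (lower bound: χ ≥ ω).
The clique on [4, 5, 8] has size 3, forcing χ ≥ 3, and the coloring below uses 3 colors, so χ(G) = 3.
A valid 3-coloring: color 1: [5, 10]; color 2: [4, 13]; color 3: [1, 8, 12].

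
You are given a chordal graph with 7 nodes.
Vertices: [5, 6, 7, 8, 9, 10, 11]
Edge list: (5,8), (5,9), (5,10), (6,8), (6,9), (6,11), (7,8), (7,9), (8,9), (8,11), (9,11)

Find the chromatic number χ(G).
Clique number ω(G) = 4 (lower bound: χ ≥ ω).
The clique on [6, 8, 9, 11] has size 4, forcing χ ≥ 4, and the coloring below uses 4 colors, so χ(G) = 4.
A valid 4-coloring: color 1: [9, 10]; color 2: [8]; color 3: [5, 7, 11]; color 4: [6].

χ(G) = 4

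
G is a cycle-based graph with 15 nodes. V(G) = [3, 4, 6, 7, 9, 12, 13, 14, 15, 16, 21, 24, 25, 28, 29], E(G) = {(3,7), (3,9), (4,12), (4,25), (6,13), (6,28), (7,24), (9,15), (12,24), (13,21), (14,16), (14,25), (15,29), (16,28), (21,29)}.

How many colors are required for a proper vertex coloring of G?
χ(G) = 3

Clique number ω(G) = 2 (lower bound: χ ≥ ω).
Odd cycle [21, 13, 6, 28, 16, 14, 25, 4, 12, 24, 7, 3, 9, 15, 29] needs 3 colors (χ ≥ 3).
The coloring below uses 3 colors, so χ(G) = 3.
A valid 3-coloring: color 1: [6, 7, 12, 15, 16, 21, 25]; color 2: [3, 4, 13, 14, 24, 28, 29]; color 3: [9].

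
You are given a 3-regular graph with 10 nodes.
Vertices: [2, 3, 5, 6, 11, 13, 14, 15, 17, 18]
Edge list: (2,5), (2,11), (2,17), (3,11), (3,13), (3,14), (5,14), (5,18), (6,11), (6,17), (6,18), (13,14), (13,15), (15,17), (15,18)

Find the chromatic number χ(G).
χ(G) = 3

Clique number ω(G) = 3 (lower bound: χ ≥ ω).
The clique on [3, 13, 14] has size 3, forcing χ ≥ 3, and the coloring below uses 3 colors, so χ(G) = 3.
A valid 3-coloring: color 1: [2, 6, 14, 15]; color 2: [3, 17, 18]; color 3: [5, 11, 13].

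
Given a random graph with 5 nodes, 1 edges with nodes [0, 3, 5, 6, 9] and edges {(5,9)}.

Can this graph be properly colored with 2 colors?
A valid 2-coloring: color 1: [0, 3, 6, 9]; color 2: [5].
(χ(G) = 2 ≤ 2.)

Yes, G is 2-colorable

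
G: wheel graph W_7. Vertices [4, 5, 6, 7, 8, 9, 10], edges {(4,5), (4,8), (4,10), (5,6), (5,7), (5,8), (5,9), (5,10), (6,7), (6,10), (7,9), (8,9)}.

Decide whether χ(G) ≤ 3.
Yes, G is 3-colorable

A valid 3-coloring: color 1: [5]; color 2: [4, 6, 9]; color 3: [7, 8, 10].
(χ(G) = 3 ≤ 3.)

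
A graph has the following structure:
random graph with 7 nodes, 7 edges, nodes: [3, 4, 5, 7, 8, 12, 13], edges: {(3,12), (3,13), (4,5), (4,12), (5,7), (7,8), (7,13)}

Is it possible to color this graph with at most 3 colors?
A valid 3-coloring: color 1: [3, 4, 7]; color 2: [5, 8, 12, 13].
(χ(G) = 2 ≤ 3.)

Yes, G is 3-colorable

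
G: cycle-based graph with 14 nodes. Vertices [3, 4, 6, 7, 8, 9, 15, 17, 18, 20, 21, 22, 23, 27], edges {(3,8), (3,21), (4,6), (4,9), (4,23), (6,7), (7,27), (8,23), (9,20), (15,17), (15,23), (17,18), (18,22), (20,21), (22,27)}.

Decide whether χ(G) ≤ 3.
Yes, G is 3-colorable

A valid 3-coloring: color 1: [3, 4, 7, 15, 20, 22]; color 2: [6, 9, 17, 21, 23, 27]; color 3: [8, 18].
(χ(G) = 3 ≤ 3.)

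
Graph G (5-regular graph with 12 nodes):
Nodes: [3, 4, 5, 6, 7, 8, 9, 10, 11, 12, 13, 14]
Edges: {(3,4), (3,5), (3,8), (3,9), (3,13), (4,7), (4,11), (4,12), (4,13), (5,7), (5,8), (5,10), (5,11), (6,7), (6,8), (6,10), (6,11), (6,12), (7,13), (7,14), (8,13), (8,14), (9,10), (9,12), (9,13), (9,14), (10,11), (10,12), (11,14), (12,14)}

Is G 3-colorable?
Suppose a proper 3-coloring c exists. The clique [3, 4, 13] takes 3 distinct colors; by symmetry let c(3) = 1, c(4) = 2, c(13) = 3.
- Vertex 7: neighbors [4, 13] already have colors [2, 3] ⇒ c(7) = 1.
- Vertex 8: neighbors [3, 13] already have colors [1, 3] ⇒ c(8) = 2.
- Vertex 6: neighbors [7, 8] already have colors [1, 2] ⇒ c(6) = 3.
- Vertex 9: neighbors [3, 13] already have colors [1, 3] ⇒ c(9) = 2.
- Vertex 10: neighbors [9, 6] already have colors [2, 3] ⇒ c(10) = 1.
- Vertex 11: neighbors [10, 4, 6] already have colors [1, 2, 3] — all 3 colors blocked. Contradiction.
The forced assignments end in a contradiction, so G has no proper 3-coloring (χ ≥ 4).

No, G is not 3-colorable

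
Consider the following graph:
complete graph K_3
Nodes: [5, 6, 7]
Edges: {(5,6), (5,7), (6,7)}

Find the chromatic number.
χ(G) = 3

Clique number ω(G) = 3 (lower bound: χ ≥ ω).
The clique on [5, 6, 7] has size 3, forcing χ ≥ 3, and the coloring below uses 3 colors, so χ(G) = 3.
A valid 3-coloring: color 1: [5]; color 2: [7]; color 3: [6].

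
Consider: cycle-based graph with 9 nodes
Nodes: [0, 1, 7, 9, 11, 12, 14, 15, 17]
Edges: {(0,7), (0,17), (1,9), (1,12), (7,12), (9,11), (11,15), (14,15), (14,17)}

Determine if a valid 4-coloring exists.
A valid 4-coloring: color 1: [0, 9, 12, 14]; color 2: [1, 7, 11, 17]; color 3: [15].
(χ(G) = 3 ≤ 4.)

Yes, G is 4-colorable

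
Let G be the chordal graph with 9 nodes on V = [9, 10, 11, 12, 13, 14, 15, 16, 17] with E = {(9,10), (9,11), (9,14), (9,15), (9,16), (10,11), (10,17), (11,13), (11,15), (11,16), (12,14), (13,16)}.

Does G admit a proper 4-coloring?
Yes, G is 4-colorable

A valid 4-coloring: color 1: [9, 12, 13, 17]; color 2: [11, 14]; color 3: [10, 15, 16].
(χ(G) = 3 ≤ 4.)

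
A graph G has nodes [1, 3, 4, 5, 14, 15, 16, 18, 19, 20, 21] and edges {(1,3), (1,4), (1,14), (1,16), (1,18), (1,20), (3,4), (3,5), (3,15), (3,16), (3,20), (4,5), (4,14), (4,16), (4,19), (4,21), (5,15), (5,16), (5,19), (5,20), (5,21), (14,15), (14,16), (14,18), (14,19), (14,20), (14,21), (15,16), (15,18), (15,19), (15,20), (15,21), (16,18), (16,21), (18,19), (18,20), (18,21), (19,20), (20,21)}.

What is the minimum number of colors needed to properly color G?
χ(G) = 5

Clique number ω(G) = 5 (lower bound: χ ≥ ω).
The clique on [14, 15, 16, 18, 21] has size 5, forcing χ ≥ 5, and the coloring below uses 5 colors, so χ(G) = 5.
A valid 5-coloring: color 1: [16, 20]; color 2: [5, 14]; color 3: [4, 15]; color 4: [1, 19, 21]; color 5: [3, 18].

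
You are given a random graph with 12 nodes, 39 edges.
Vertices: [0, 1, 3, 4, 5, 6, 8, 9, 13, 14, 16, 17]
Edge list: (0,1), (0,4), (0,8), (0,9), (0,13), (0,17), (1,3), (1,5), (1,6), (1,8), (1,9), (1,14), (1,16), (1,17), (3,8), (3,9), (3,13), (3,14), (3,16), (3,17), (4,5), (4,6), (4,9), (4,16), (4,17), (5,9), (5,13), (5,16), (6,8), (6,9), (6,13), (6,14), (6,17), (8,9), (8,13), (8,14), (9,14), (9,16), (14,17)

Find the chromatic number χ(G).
Clique number ω(G) = 5 (lower bound: χ ≥ ω).
The clique on [1, 3, 8, 9, 14] has size 5, forcing χ ≥ 5, and the coloring below uses 5 colors, so χ(G) = 5.
A valid 5-coloring: color 1: [1, 4, 13]; color 2: [9, 17]; color 3: [0, 3, 5, 6]; color 4: [8, 16]; color 5: [14].

χ(G) = 5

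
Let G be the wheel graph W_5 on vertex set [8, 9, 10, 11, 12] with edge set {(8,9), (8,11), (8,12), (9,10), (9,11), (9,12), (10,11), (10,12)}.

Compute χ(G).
χ(G) = 3

Clique number ω(G) = 3 (lower bound: χ ≥ ω).
The clique on [8, 9, 11] has size 3, forcing χ ≥ 3, and the coloring below uses 3 colors, so χ(G) = 3.
A valid 3-coloring: color 1: [9]; color 2: [11, 12]; color 3: [8, 10].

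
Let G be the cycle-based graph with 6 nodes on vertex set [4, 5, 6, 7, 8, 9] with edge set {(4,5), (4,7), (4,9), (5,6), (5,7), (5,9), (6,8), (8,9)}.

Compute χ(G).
Clique number ω(G) = 3 (lower bound: χ ≥ ω).
The clique on [4, 5, 9] has size 3, forcing χ ≥ 3, and the coloring below uses 3 colors, so χ(G) = 3.
A valid 3-coloring: color 1: [5, 8]; color 2: [6, 7, 9]; color 3: [4].

χ(G) = 3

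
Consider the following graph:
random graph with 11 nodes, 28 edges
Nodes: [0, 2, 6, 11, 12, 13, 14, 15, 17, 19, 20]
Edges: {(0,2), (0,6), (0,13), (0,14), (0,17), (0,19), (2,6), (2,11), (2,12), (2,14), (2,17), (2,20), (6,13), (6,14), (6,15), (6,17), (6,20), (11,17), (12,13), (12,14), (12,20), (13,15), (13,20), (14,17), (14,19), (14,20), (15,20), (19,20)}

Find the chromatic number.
Clique number ω(G) = 5 (lower bound: χ ≥ ω).
The clique on [0, 2, 6, 14, 17] has size 5, forcing χ ≥ 5, and the coloring below uses 5 colors, so χ(G) = 5.
A valid 5-coloring: color 1: [0, 11, 20]; color 2: [6, 12, 19]; color 3: [14, 15]; color 4: [2, 13]; color 5: [17].

χ(G) = 5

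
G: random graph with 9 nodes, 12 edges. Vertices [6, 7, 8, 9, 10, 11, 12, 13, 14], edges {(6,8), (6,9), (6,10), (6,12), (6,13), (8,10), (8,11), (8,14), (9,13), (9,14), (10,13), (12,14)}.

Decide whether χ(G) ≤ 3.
A valid 3-coloring: color 1: [6, 7, 11, 14]; color 2: [8, 12, 13]; color 3: [9, 10].
(χ(G) = 3 ≤ 3.)

Yes, G is 3-colorable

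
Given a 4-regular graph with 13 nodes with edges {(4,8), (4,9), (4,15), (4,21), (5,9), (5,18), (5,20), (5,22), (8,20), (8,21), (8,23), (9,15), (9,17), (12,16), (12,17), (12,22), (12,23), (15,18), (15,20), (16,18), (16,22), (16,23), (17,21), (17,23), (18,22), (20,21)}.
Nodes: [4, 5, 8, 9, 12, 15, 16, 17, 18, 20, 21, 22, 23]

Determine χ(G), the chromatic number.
Clique number ω(G) = 3 (lower bound: χ ≥ ω).
The clique on [4, 8, 21] has size 3, forcing χ ≥ 3, and the coloring below uses 3 colors, so χ(G) = 3.
A valid 3-coloring: color 1: [4, 20, 22, 23]; color 2: [5, 8, 15, 16, 17]; color 3: [9, 12, 18, 21].

χ(G) = 3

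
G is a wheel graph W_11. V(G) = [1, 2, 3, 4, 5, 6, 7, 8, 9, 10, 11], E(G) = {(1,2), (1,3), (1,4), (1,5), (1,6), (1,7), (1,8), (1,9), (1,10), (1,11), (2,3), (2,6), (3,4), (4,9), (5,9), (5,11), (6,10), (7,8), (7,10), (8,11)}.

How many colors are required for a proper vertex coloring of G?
χ(G) = 3

Clique number ω(G) = 3 (lower bound: χ ≥ ω).
The clique on [1, 2, 3] has size 3, forcing χ ≥ 3, and the coloring below uses 3 colors, so χ(G) = 3.
A valid 3-coloring: color 1: [1]; color 2: [2, 4, 5, 8, 10]; color 3: [3, 6, 7, 9, 11].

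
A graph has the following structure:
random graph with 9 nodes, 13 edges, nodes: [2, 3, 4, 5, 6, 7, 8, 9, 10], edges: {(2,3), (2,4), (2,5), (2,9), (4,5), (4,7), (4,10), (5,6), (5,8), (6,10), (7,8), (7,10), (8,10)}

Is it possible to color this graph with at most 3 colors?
Yes, G is 3-colorable

A valid 3-coloring: color 1: [3, 5, 9, 10]; color 2: [4, 6, 8]; color 3: [2, 7].
(χ(G) = 3 ≤ 3.)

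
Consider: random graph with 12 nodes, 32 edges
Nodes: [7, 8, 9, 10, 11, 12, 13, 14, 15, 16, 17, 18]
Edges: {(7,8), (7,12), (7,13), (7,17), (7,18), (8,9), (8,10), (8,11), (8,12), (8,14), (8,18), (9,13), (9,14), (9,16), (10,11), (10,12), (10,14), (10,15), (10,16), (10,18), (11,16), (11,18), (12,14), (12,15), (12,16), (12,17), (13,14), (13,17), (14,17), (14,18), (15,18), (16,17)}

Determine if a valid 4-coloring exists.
A valid 4-coloring: color 1: [8, 13, 15, 16]; color 2: [7, 11, 14]; color 3: [9, 10, 17]; color 4: [12, 18].
(χ(G) = 4 ≤ 4.)

Yes, G is 4-colorable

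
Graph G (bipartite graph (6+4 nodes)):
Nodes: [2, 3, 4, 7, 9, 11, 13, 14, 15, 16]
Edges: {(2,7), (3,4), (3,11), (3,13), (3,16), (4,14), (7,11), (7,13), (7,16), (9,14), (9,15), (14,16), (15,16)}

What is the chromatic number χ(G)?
χ(G) = 2

Clique number ω(G) = 2 (lower bound: χ ≥ ω).
The graph is bipartite (no odd cycle), so 2 colors suffice: χ(G) = 2.
A valid 2-coloring: color 1: [2, 4, 9, 11, 13, 16]; color 2: [3, 7, 14, 15].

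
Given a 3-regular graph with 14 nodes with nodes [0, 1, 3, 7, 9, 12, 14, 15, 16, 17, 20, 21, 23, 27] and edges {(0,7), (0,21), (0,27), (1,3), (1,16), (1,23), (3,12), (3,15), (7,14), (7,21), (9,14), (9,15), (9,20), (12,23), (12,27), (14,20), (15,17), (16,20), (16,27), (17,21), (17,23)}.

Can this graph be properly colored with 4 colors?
A valid 4-coloring: color 1: [12, 14, 15, 16, 21]; color 2: [0, 3, 20, 23]; color 3: [1, 7, 9, 17, 27].
(χ(G) = 3 ≤ 4.)

Yes, G is 4-colorable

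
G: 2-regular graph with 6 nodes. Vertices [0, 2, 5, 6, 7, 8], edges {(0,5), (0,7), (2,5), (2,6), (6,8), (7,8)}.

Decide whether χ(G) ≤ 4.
A valid 4-coloring: color 1: [0, 2, 8]; color 2: [5, 6, 7].
(χ(G) = 2 ≤ 4.)

Yes, G is 4-colorable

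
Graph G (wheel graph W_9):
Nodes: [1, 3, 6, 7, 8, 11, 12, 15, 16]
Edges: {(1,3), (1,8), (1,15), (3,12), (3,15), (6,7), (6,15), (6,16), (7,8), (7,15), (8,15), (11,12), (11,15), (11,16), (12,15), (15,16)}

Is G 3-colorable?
Yes, G is 3-colorable

A valid 3-coloring: color 1: [15]; color 2: [1, 7, 12, 16]; color 3: [3, 6, 8, 11].
(χ(G) = 3 ≤ 3.)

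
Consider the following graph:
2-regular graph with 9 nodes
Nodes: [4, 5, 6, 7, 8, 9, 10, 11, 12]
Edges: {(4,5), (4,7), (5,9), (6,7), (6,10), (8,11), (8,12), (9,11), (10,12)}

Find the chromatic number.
Clique number ω(G) = 2 (lower bound: χ ≥ ω).
Odd cycle [7, 6, 10, 12, 8, 11, 9, 5, 4] needs 3 colors (χ ≥ 3).
The coloring below uses 3 colors, so χ(G) = 3.
A valid 3-coloring: color 1: [5, 7, 10, 11]; color 2: [4, 6, 9, 12]; color 3: [8].

χ(G) = 3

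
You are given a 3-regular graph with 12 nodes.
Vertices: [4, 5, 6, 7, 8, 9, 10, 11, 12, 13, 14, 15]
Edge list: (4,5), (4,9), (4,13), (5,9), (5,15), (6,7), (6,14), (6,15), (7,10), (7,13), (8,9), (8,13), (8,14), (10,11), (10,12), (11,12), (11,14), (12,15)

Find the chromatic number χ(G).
Clique number ω(G) = 3 (lower bound: χ ≥ ω).
The clique on [4, 5, 9] has size 3, forcing χ ≥ 3, and the coloring below uses 3 colors, so χ(G) = 3.
A valid 3-coloring: color 1: [5, 12, 13, 14]; color 2: [4, 7, 8, 11, 15]; color 3: [6, 9, 10].

χ(G) = 3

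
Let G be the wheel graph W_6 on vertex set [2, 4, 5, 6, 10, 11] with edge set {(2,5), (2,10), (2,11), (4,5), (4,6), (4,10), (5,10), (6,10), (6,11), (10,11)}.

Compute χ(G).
χ(G) = 4

Clique number ω(G) = 3 (lower bound: χ ≥ ω).
Odd cycle [4, 6, 11, 2, 5] needs 3 colors (χ ≥ 3).
Vertex 10 is adjacent to every vertex of [2, 4, 5, 6, 11], which already need 3 colors among themselves, so 10 needs a new color (χ ≥ 4).
The coloring below uses 4 colors, so χ(G) = 4.
A valid 4-coloring: color 1: [10]; color 2: [2, 4]; color 3: [5, 6]; color 4: [11].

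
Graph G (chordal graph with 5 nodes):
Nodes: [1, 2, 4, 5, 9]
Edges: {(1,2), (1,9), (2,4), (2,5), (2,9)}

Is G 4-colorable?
Yes, G is 4-colorable

A valid 4-coloring: color 1: [2]; color 2: [4, 5, 9]; color 3: [1].
(χ(G) = 3 ≤ 4.)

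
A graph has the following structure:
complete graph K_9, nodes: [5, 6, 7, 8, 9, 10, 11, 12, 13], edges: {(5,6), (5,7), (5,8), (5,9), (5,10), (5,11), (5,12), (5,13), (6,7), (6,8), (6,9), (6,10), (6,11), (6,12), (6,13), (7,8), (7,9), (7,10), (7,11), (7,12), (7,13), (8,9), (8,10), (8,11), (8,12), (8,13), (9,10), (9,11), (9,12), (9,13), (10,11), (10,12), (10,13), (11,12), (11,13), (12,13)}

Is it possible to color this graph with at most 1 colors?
The clique on vertices [5, 6, 7, 8, 9, 10, 11, 12, 13] has size 9 > 1, so it alone needs 9 colors.

No, G is not 1-colorable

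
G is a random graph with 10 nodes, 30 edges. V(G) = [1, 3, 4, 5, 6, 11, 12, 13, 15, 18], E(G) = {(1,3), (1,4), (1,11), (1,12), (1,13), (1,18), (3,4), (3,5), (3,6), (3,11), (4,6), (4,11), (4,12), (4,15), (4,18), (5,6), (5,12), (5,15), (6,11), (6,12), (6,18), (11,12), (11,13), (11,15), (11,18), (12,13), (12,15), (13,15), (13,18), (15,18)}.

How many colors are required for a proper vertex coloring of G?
χ(G) = 4

Clique number ω(G) = 4 (lower bound: χ ≥ ω).
The clique on [1, 4, 11, 18] has size 4, forcing χ ≥ 4, and the coloring below uses 4 colors, so χ(G) = 4.
A valid 4-coloring: color 1: [5, 11]; color 2: [3, 12, 18]; color 3: [4, 13]; color 4: [1, 6, 15].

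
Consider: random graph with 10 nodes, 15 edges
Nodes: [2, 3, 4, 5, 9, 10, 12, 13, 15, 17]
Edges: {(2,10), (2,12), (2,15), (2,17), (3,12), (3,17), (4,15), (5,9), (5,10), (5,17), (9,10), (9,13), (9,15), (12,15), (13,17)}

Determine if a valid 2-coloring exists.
No, G is not 2-colorable

The clique on vertices [2, 12, 15] has size 3 > 2, so it alone needs 3 colors.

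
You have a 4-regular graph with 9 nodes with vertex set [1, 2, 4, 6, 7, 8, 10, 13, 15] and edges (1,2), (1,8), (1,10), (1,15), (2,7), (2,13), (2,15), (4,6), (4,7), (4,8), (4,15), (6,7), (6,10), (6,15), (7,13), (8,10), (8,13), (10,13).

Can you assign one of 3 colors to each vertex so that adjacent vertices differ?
A valid 3-coloring: color 1: [2, 6, 8]; color 2: [7, 10, 15]; color 3: [1, 4, 13].
(χ(G) = 3 ≤ 3.)

Yes, G is 3-colorable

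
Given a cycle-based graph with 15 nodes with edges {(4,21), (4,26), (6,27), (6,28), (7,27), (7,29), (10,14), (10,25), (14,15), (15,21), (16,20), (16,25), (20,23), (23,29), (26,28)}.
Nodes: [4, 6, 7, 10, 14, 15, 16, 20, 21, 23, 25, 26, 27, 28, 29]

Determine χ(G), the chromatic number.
Clique number ω(G) = 2 (lower bound: χ ≥ ω).
Odd cycle [27, 6, 28, 26, 4, 21, 15, 14, 10, 25, 16, 20, 23, 29, 7] needs 3 colors (χ ≥ 3).
The coloring below uses 3 colors, so χ(G) = 3.
A valid 3-coloring: color 1: [4, 10, 15, 16, 27, 28, 29]; color 2: [6, 7, 14, 20, 21, 25, 26]; color 3: [23].

χ(G) = 3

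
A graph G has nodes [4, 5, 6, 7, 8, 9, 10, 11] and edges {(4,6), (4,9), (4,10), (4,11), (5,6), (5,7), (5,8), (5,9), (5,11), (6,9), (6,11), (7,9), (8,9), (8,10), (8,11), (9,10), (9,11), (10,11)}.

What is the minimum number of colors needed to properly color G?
χ(G) = 5

Clique number ω(G) = 4 (lower bound: χ ≥ ω).
Odd cycle [10, 8, 5, 6, 4] needs 3 colors (χ ≥ 3).
Vertex 11 is adjacent to every vertex of [4, 5, 6, 8, 10], which already need 3 colors among themselves, so 11 needs a new color (χ ≥ 4).
Vertex 9 is adjacent to every vertex of [4, 5, 6, 8, 10, 11], which already need 4 colors among themselves, so 9 needs a new color (χ ≥ 5).
The coloring below uses 5 colors, so χ(G) = 5.
A valid 5-coloring: color 1: [9]; color 2: [7, 11]; color 3: [5, 10]; color 4: [6, 8]; color 5: [4].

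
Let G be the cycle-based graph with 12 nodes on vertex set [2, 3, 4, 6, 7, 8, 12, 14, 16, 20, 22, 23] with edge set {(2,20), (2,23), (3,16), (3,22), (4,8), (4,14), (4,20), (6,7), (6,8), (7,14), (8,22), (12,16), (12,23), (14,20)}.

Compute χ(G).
χ(G) = 3

Clique number ω(G) = 3 (lower bound: χ ≥ ω).
The clique on [4, 14, 20] has size 3, forcing χ ≥ 3, and the coloring below uses 3 colors, so χ(G) = 3.
A valid 3-coloring: color 1: [3, 7, 8, 12, 20]; color 2: [4, 6, 16, 22, 23]; color 3: [2, 14].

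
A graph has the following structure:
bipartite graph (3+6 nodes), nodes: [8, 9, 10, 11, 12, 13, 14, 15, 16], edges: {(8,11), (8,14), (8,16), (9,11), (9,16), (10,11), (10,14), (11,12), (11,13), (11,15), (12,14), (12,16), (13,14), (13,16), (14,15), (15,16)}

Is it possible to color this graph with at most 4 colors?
Yes, G is 4-colorable

A valid 4-coloring: color 1: [11, 14, 16]; color 2: [8, 9, 10, 12, 13, 15].
(χ(G) = 2 ≤ 4.)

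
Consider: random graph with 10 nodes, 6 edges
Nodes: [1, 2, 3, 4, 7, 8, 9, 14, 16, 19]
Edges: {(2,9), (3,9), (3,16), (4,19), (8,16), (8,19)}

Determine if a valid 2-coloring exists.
A valid 2-coloring: color 1: [1, 7, 9, 14, 16, 19]; color 2: [2, 3, 4, 8].
(χ(G) = 2 ≤ 2.)

Yes, G is 2-colorable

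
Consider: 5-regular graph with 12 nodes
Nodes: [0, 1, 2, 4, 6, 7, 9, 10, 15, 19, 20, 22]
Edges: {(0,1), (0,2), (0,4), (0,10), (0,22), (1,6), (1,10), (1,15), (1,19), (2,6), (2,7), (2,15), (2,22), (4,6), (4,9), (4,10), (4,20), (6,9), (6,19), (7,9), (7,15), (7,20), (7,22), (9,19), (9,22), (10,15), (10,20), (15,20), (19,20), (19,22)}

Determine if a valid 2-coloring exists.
No, G is not 2-colorable

The clique on vertices [0, 2, 22] has size 3 > 2, so it alone needs 3 colors.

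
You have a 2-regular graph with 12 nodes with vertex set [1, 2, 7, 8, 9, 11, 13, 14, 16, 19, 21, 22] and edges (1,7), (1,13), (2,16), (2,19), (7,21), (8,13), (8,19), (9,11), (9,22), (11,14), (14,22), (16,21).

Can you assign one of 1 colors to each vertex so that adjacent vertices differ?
No, G is not 1-colorable

Edge (1,13) forces its endpoints to differ, so 1 color is not enough.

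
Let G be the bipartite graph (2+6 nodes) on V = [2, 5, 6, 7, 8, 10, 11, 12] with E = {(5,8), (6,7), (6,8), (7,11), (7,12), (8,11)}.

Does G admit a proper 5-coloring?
A valid 5-coloring: color 1: [2, 7, 8, 10]; color 2: [5, 6, 11, 12].
(χ(G) = 2 ≤ 5.)

Yes, G is 5-colorable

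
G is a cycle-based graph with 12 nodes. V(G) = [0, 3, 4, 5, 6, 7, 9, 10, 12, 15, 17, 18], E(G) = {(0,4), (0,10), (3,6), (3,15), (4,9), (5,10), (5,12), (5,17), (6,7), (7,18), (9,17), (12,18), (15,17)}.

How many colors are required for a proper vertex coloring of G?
χ(G) = 2

Clique number ω(G) = 2 (lower bound: χ ≥ ω).
The graph is bipartite (no odd cycle), so 2 colors suffice: χ(G) = 2.
A valid 2-coloring: color 1: [3, 4, 7, 10, 12, 17]; color 2: [0, 5, 6, 9, 15, 18].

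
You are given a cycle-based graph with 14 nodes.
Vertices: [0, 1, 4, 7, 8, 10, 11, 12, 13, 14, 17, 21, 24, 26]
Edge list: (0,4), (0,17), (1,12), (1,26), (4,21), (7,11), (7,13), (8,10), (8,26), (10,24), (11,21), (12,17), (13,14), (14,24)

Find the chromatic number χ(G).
χ(G) = 2

Clique number ω(G) = 2 (lower bound: χ ≥ ω).
The graph is bipartite (no odd cycle), so 2 colors suffice: χ(G) = 2.
A valid 2-coloring: color 1: [0, 7, 10, 12, 14, 21, 26]; color 2: [1, 4, 8, 11, 13, 17, 24].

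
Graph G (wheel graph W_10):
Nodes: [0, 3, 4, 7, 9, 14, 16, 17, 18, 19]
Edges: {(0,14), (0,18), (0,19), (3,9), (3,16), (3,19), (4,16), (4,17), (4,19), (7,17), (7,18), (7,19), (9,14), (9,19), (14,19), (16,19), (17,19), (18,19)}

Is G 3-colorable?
No, G is not 3-colorable

Odd cycle [9, 14, 0, 18, 7, 17, 4, 16, 3] needs 3 colors (χ ≥ 3).
Vertex 19 is adjacent to every vertex of [0, 3, 4, 7, 9, 14, 16, 17, 18], which already need 3 colors among themselves, so 19 needs a new color (χ ≥ 4).
Hence χ(G) ≥ 4 > 3, so no proper 3-coloring exists.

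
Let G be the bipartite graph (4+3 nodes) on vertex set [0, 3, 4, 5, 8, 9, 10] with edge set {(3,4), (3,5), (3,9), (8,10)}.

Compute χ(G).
Clique number ω(G) = 2 (lower bound: χ ≥ ω).
The graph is bipartite (no odd cycle), so 2 colors suffice: χ(G) = 2.
A valid 2-coloring: color 1: [0, 3, 8]; color 2: [4, 5, 9, 10].

χ(G) = 2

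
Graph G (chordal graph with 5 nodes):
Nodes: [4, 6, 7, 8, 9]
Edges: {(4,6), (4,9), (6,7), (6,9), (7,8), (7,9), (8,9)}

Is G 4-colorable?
A valid 4-coloring: color 1: [9]; color 2: [4, 7]; color 3: [6, 8].
(χ(G) = 3 ≤ 4.)

Yes, G is 4-colorable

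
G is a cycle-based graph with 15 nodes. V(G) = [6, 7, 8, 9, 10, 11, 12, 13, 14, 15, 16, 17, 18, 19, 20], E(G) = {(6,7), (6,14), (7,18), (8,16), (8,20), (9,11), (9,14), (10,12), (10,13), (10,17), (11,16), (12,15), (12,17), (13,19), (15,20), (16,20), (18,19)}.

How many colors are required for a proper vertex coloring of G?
Clique number ω(G) = 3 (lower bound: χ ≥ ω).
The clique on [8, 16, 20] has size 3, forcing χ ≥ 3, and the coloring below uses 3 colors, so χ(G) = 3.
A valid 3-coloring: color 1: [6, 9, 10, 15, 16, 19]; color 2: [7, 11, 12, 13, 14, 20]; color 3: [8, 17, 18].

χ(G) = 3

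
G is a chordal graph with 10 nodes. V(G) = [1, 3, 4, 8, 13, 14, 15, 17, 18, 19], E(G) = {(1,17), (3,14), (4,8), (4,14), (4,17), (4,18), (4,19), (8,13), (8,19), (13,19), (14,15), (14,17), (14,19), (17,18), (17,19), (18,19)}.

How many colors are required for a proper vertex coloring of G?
Clique number ω(G) = 4 (lower bound: χ ≥ ω).
The clique on [4, 17, 18, 19] has size 4, forcing χ ≥ 4, and the coloring below uses 4 colors, so χ(G) = 4.
A valid 4-coloring: color 1: [1, 3, 15, 19]; color 2: [8, 17]; color 3: [4, 13]; color 4: [14, 18].

χ(G) = 4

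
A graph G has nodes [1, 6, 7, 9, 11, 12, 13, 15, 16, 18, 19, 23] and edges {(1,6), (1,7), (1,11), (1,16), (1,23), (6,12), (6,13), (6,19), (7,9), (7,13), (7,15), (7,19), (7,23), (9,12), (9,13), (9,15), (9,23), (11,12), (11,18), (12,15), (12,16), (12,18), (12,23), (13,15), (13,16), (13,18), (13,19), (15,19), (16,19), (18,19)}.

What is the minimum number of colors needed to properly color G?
Clique number ω(G) = 4 (lower bound: χ ≥ ω).
The clique on [7, 9, 13, 15] has size 4, forcing χ ≥ 4, and the coloring below uses 4 colors, so χ(G) = 4.
A valid 4-coloring: color 1: [1, 12, 13]; color 2: [6, 7, 16, 18]; color 3: [9, 11, 19]; color 4: [15, 23].

χ(G) = 4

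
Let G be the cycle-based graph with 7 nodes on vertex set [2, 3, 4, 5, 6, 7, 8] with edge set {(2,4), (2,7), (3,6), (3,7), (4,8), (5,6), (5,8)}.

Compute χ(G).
χ(G) = 3

Clique number ω(G) = 2 (lower bound: χ ≥ ω).
Odd cycle [2, 7, 3, 6, 5, 8, 4] needs 3 colors (χ ≥ 3).
The coloring below uses 3 colors, so χ(G) = 3.
A valid 3-coloring: color 1: [2, 3, 8]; color 2: [4, 6, 7]; color 3: [5].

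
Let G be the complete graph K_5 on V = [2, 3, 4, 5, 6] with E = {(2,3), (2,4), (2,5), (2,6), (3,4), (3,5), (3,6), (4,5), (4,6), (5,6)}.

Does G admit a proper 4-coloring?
The clique on vertices [2, 3, 4, 5, 6] has size 5 > 4, so it alone needs 5 colors.

No, G is not 4-colorable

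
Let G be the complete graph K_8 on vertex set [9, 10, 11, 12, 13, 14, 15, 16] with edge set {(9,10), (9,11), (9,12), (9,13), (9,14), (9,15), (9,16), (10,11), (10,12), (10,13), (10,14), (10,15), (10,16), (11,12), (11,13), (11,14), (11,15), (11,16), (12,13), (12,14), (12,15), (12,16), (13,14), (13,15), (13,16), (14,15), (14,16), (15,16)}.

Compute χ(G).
χ(G) = 8

Clique number ω(G) = 8 (lower bound: χ ≥ ω).
The clique on [9, 10, 11, 12, 13, 14, 15, 16] has size 8, forcing χ ≥ 8, and the coloring below uses 8 colors, so χ(G) = 8.
A valid 8-coloring: color 1: [10]; color 2: [14]; color 3: [15]; color 4: [12]; color 5: [16]; color 6: [9]; color 7: [13]; color 8: [11].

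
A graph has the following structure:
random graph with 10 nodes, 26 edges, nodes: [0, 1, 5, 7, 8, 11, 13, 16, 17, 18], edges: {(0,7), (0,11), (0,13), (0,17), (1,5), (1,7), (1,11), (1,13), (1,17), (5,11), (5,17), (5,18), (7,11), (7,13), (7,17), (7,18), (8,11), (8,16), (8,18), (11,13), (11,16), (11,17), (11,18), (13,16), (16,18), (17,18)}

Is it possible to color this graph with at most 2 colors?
The clique on vertices [8, 11, 16, 18] has size 4 > 2, so it alone needs 4 colors.

No, G is not 2-colorable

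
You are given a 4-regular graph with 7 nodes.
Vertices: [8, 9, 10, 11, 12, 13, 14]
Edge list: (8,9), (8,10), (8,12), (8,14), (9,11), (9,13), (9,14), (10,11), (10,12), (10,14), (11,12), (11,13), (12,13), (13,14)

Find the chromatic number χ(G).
χ(G) = 4

Clique number ω(G) = 3 (lower bound: χ ≥ ω).
Suppose a proper 3-coloring c exists. The clique [8, 9, 14] takes 3 distinct colors; by symmetry let c(8) = 1, c(9) = 2, c(14) = 3.
- Vertex 10: neighbors [8, 14] already have colors [1, 3] ⇒ c(10) = 2.
- Vertex 12: neighbors [8, 10] already have colors [1, 2] ⇒ c(12) = 3.
- Vertex 11: neighbors [9, 12] already have colors [2, 3] ⇒ c(11) = 1.
- Vertex 13: neighbors [11, 9, 12] already have colors [1, 2, 3] — all 3 colors blocked. Contradiction.
The forced assignments end in a contradiction, so G has no proper 3-coloring (χ ≥ 4).
The coloring below uses 4 colors, so χ(G) = 4.
A valid 4-coloring: color 1: [10, 13]; color 2: [9, 12]; color 3: [11, 14]; color 4: [8].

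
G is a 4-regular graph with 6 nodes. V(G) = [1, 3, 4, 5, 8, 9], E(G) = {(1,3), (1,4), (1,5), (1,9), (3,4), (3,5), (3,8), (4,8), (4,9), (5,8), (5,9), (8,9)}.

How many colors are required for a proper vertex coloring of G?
Clique number ω(G) = 3 (lower bound: χ ≥ ω).
The clique on [4, 8, 9] has size 3, forcing χ ≥ 3, and the coloring below uses 3 colors, so χ(G) = 3.
A valid 3-coloring: color 1: [4, 5]; color 2: [1, 8]; color 3: [3, 9].

χ(G) = 3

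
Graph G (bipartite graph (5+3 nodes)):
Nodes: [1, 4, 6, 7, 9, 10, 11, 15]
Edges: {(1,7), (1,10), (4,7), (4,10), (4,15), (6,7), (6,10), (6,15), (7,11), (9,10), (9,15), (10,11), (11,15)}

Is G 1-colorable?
No, G is not 1-colorable

Edge (1,10) forces its endpoints to differ, so 1 color is not enough.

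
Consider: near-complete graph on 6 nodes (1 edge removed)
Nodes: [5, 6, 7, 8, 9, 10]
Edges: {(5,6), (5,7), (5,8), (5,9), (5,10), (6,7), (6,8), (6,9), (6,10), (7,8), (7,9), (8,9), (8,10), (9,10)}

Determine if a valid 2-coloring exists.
No, G is not 2-colorable

The clique on vertices [5, 6, 8, 9, 10] has size 5 > 2, so it alone needs 5 colors.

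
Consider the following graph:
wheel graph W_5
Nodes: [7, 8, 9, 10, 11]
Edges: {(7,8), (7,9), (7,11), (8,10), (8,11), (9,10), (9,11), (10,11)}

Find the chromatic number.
Clique number ω(G) = 3 (lower bound: χ ≥ ω).
The clique on [8, 10, 11] has size 3, forcing χ ≥ 3, and the coloring below uses 3 colors, so χ(G) = 3.
A valid 3-coloring: color 1: [11]; color 2: [7, 10]; color 3: [8, 9].

χ(G) = 3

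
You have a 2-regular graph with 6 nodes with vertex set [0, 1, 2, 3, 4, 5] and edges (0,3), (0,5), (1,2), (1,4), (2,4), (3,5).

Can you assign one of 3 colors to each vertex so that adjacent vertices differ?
Yes, G is 3-colorable

A valid 3-coloring: color 1: [1, 3]; color 2: [0, 2]; color 3: [4, 5].
(χ(G) = 3 ≤ 3.)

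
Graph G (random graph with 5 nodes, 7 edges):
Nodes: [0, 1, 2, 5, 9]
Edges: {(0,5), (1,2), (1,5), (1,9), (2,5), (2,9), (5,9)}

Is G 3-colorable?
The clique on vertices [1, 2, 5, 9] has size 4 > 3, so it alone needs 4 colors.

No, G is not 3-colorable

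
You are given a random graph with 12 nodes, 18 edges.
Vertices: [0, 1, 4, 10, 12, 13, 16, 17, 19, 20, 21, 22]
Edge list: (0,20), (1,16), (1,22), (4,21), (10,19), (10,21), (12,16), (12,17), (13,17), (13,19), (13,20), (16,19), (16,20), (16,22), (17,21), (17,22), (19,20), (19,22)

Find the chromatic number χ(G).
χ(G) = 3

Clique number ω(G) = 3 (lower bound: χ ≥ ω).
The clique on [13, 19, 20] has size 3, forcing χ ≥ 3, and the coloring below uses 3 colors, so χ(G) = 3.
A valid 3-coloring: color 1: [0, 1, 4, 17, 19]; color 2: [13, 16, 21]; color 3: [10, 12, 20, 22].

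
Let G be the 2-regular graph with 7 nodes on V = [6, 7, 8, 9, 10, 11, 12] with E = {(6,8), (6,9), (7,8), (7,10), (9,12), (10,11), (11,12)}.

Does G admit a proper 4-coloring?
Yes, G is 4-colorable

A valid 4-coloring: color 1: [8, 9, 10]; color 2: [6, 7, 11]; color 3: [12].
(χ(G) = 3 ≤ 4.)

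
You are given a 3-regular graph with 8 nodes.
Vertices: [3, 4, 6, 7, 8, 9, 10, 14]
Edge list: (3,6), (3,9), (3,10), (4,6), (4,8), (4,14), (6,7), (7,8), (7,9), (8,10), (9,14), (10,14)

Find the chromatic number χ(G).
Clique number ω(G) = 2 (lower bound: χ ≥ ω).
Odd cycle [10, 14, 4, 6, 3] needs 3 colors (χ ≥ 3).
The coloring below uses 3 colors, so χ(G) = 3.
A valid 3-coloring: color 1: [6, 9, 10]; color 2: [3, 4, 7]; color 3: [8, 14].

χ(G) = 3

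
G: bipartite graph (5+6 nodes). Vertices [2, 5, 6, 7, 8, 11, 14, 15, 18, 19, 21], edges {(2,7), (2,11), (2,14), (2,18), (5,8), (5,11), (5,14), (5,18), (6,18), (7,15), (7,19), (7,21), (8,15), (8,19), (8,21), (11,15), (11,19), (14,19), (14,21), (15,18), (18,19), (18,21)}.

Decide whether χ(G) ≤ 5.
A valid 5-coloring: color 1: [7, 8, 11, 14, 18]; color 2: [2, 5, 6, 15, 19, 21].
(χ(G) = 2 ≤ 5.)

Yes, G is 5-colorable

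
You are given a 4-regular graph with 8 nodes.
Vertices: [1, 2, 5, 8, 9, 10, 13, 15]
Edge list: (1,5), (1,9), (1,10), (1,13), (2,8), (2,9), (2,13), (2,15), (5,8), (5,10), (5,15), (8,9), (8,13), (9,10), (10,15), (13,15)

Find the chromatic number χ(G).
χ(G) = 3

Clique number ω(G) = 3 (lower bound: χ ≥ ω).
The clique on [2, 8, 9] has size 3, forcing χ ≥ 3, and the coloring below uses 3 colors, so χ(G) = 3.
A valid 3-coloring: color 1: [5, 9, 13]; color 2: [1, 8, 15]; color 3: [2, 10].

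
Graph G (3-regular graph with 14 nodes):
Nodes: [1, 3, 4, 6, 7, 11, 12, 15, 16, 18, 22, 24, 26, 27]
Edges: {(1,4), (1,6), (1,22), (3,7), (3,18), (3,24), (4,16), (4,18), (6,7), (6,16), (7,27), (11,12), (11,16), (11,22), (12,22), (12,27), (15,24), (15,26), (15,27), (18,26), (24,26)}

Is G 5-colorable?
A valid 5-coloring: color 1: [3, 16, 22, 26, 27]; color 2: [4, 6, 11, 15]; color 3: [1, 7, 12, 18, 24].
(χ(G) = 3 ≤ 5.)

Yes, G is 5-colorable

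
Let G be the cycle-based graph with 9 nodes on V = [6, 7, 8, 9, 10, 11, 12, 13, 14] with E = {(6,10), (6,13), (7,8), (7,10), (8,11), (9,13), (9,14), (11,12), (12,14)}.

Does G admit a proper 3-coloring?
A valid 3-coloring: color 1: [8, 10, 12, 13]; color 2: [6, 7, 11, 14]; color 3: [9].
(χ(G) = 3 ≤ 3.)

Yes, G is 3-colorable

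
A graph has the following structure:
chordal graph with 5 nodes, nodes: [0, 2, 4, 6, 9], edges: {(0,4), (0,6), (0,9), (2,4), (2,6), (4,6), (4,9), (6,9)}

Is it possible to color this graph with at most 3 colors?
No, G is not 3-colorable

The clique on vertices [0, 4, 6, 9] has size 4 > 3, so it alone needs 4 colors.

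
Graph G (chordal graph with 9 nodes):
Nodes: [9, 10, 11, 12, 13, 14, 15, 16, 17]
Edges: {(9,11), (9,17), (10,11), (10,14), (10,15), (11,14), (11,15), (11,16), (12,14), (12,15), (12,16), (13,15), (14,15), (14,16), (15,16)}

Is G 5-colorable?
A valid 5-coloring: color 1: [9, 15]; color 2: [11, 12, 13, 17]; color 3: [14]; color 4: [10, 16].
(χ(G) = 4 ≤ 5.)

Yes, G is 5-colorable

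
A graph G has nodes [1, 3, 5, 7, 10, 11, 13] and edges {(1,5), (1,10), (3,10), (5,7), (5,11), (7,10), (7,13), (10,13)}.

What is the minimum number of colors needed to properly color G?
Clique number ω(G) = 3 (lower bound: χ ≥ ω).
The clique on [7, 10, 13] has size 3, forcing χ ≥ 3, and the coloring below uses 3 colors, so χ(G) = 3.
A valid 3-coloring: color 1: [5, 10]; color 2: [1, 3, 7, 11]; color 3: [13].

χ(G) = 3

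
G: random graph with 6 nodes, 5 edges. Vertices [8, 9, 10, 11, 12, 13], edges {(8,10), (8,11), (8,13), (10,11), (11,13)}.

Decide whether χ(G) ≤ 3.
Yes, G is 3-colorable

A valid 3-coloring: color 1: [8, 9, 12]; color 2: [11]; color 3: [10, 13].
(χ(G) = 3 ≤ 3.)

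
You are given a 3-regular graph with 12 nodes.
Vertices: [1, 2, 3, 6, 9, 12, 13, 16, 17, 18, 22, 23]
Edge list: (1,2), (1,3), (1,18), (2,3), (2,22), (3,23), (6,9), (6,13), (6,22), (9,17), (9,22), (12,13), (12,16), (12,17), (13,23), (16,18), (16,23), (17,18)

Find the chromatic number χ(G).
Clique number ω(G) = 3 (lower bound: χ ≥ ω).
The clique on [1, 2, 3] has size 3, forcing χ ≥ 3, and the coloring below uses 3 colors, so χ(G) = 3.
A valid 3-coloring: color 1: [1, 13, 16, 17, 22]; color 2: [3, 9, 12, 18]; color 3: [2, 6, 23].

χ(G) = 3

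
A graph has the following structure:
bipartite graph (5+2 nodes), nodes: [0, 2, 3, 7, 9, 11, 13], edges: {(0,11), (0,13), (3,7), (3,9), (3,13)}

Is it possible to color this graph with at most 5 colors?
A valid 5-coloring: color 1: [0, 2, 3]; color 2: [7, 9, 11, 13].
(χ(G) = 2 ≤ 5.)

Yes, G is 5-colorable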